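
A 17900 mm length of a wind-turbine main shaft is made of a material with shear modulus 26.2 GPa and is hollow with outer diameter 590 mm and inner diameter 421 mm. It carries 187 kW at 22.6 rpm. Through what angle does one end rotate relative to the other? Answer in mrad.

ω = 2π·22.6/60 = 2.367 rad/s, so T = P/ω = 187×10³ / 2.367 = 79010 N·m.
J = π(d_o⁴ − d_i⁴)/32 = π(0.590⁴ − 0.421⁴)/32 = 8.812×10^-3 m⁴.
θ = T·L/(G·J) = 79010 × 17.9 / (26.2×10⁹ × 8.812×10^-3) = 6.126×10^-3 rad.

6.13 mrad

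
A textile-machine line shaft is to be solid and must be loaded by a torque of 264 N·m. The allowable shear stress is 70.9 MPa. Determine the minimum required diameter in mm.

For a solid shaft τ_max = 16T/(πd³), so d = (16T/(π τ_allow))^(1/3) = (16·264.0/(π·7.09×10^7))^(1/3) = 0.02667 m.

26.7 mm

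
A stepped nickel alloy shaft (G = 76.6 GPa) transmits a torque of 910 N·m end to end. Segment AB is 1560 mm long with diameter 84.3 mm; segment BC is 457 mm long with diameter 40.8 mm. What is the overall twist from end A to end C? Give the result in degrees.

J_AB = π(0.0843)⁴/32 = 4.96×10^-6 m⁴; J_BC = π(0.0408)⁴/32 = 2.72×10^-7 m⁴.
θ = (T/G)·Σ L_i/J_i = (910.0/76.6×10⁹)·(1.56/4.96×10^-6 + 0.457/2.72×10^-7) = 0.02369 rad.

1.36°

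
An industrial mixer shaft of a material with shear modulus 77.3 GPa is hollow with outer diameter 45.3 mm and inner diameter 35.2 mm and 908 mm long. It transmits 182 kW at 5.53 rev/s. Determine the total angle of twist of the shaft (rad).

ω = 2π·5.53 = 34.75 rad/s, so T = P/ω = 182×10³ / 34.75 = 5238 N·m.
J = π(d_o⁴ − d_i⁴)/32 = π(0.0453⁴ − 0.0352⁴)/32 = 2.627×10^-7 m⁴.
θ = T·L/(G·J) = 5238 × 0.908 / (77.3×10⁹ × 2.627×10^-7) = 0.2342 rad.

0.234 rad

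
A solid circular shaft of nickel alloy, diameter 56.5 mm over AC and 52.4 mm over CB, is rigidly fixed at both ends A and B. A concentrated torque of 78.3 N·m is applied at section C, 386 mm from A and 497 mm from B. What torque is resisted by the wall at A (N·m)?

Compatibility: T_A·a/J_AC = T_B·b/J_CB with T_A + T_B = T₀.
J_AC = 1.00×10^-6 m⁴, J_CB = 7.40×10^-7 m⁴, so T_A = T₀·(J_AC/a)/((J_AC/a)+(J_CB/b)) = 49.73 N·m, T_B = 28.57 N·m.

49.7 N·m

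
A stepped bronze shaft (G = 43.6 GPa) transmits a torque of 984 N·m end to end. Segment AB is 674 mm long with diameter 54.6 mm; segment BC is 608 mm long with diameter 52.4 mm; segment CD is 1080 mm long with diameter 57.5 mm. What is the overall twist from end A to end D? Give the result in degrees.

3.36°

J_AB = π(0.0546)⁴/32 = 8.73×10^-7 m⁴; J_BC = π(0.0524)⁴/32 = 7.40×10^-7 m⁴; J_CD = π(0.0575)⁴/32 = 1.07×10^-6 m⁴.
θ = (T/G)·Σ L_i/J_i = (984.0/43.6×10⁹)·(0.674/8.73×10^-7 + 0.608/7.40×10^-7 + 1.08/1.07×10^-6) = 0.05869 rad.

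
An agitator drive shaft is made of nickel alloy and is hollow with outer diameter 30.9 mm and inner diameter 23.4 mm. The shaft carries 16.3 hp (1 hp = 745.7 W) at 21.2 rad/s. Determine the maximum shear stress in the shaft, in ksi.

ω = 21.2 rad/s, so T = P/ω = 16.3×745.7 / 21.20 = 573.3 N·m.
J = π(d_o⁴ − d_i⁴)/32 = π(0.0309⁴ − 0.0234⁴)/32 = 6.007×10^-8 m⁴.
τ_max = T·r/J = 573.3 × 0.0154 / 6.007×10^-8 = 1.475×10^8 Pa.

21.4 ksi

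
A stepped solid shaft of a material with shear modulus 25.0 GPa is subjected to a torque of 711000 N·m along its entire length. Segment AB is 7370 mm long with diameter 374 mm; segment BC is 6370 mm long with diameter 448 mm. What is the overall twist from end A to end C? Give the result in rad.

J_AB = π(0.374)⁴/32 = 1.92×10^-3 m⁴; J_BC = π(0.448)⁴/32 = 3.95×10^-3 m⁴.
θ = (T/G)·Σ L_i/J_i = (711000/25.0×10⁹)·(7.37/1.92×10^-3 + 6.37/3.95×10^-3) = 0.1549 rad.

0.155 rad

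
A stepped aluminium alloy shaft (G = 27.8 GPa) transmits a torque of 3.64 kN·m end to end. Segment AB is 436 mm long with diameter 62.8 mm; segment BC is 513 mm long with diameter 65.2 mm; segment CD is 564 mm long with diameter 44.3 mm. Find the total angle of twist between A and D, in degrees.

J_AB = π(0.0628)⁴/32 = 1.53×10^-6 m⁴; J_BC = π(0.0652)⁴/32 = 1.77×10^-6 m⁴; J_CD = π(0.0443)⁴/32 = 3.78×10^-7 m⁴.
θ = (T/G)·Σ L_i/J_i = (3640/27.8×10⁹)·(0.436/1.53×10^-6 + 0.513/1.77×10^-6 + 0.564/3.78×10^-7) = 0.2706 rad.

15.5°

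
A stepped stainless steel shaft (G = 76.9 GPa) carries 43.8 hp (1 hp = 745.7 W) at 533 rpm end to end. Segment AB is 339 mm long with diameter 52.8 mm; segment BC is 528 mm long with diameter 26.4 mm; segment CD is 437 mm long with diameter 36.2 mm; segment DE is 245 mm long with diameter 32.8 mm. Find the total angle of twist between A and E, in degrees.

ω = 2π·533/60 = 55.82 rad/s, so T = P/ω = 43.8×745.7 / 55.82 = 585.2 N·m.
J_AB = π(0.0528)⁴/32 = 7.63×10^-7 m⁴; J_BC = π(0.0264)⁴/32 = 4.77×10^-8 m⁴; J_CD = π(0.0362)⁴/32 = 1.69×10^-7 m⁴; J_DE = π(0.0328)⁴/32 = 1.14×10^-7 m⁴.
θ = (T/G)·Σ L_i/J_i = (585.2/76.9×10⁹)·(0.339/7.63×10^-7 + 0.528/4.77×10^-8 + 0.437/1.69×10^-7 + 0.245/1.14×10^-7) = 0.1238 rad.

7.09°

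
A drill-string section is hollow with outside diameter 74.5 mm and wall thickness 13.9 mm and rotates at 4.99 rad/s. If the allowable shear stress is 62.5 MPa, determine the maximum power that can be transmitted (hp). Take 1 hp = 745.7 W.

28.7 hp

J = π(d_o⁴ − d_i⁴)/32 = π(0.0745⁴ − 0.0467⁴)/32 = 2.557×10^-6 m⁴.
T_max = τ_allow·J/r = 6.25×10^7 × 2.557×10^-6 / 0.0372 = 4291 N·m.
ω = 4.99 rad/s, so P_max = T_max·ω = 2.141×10^4 W.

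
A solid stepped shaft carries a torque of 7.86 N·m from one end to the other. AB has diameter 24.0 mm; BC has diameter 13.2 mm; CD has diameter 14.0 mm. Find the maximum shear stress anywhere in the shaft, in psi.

2520 psi

Under the same torque, τ_max = 16T/(πd³) is largest where d is smallest — segment BC (d = 13.2 mm).
τ_max = 16·7.860/(π·(0.0132)³) = 1.740×10^7 Pa.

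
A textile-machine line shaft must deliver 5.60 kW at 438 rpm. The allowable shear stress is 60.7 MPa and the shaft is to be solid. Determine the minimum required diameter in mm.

21.7 mm

ω = 2π·438/60 = 45.87 rad/s, so T = P/ω = 5.60×10³ / 45.87 = 122.1 N·m.
For a solid shaft τ_max = 16T/(πd³), so d = (16T/(π τ_allow))^(1/3) = (16·122.1/(π·6.07×10^7))^(1/3) = 0.02172 m.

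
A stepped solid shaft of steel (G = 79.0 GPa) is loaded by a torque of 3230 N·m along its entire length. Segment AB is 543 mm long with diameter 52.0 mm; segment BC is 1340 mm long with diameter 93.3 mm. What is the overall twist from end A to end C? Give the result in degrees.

2.19°

J_AB = π(0.0520)⁴/32 = 7.18×10^-7 m⁴; J_BC = π(0.0933)⁴/32 = 7.44×10^-6 m⁴.
θ = (T/G)·Σ L_i/J_i = (3230/79.0×10⁹)·(0.543/7.18×10^-7 + 1.34/7.44×10^-6) = 0.03829 rad.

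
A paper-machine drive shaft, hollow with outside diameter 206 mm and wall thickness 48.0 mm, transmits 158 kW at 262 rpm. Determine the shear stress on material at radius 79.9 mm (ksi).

ω = 2π·262/60 = 27.44 rad/s, so T = P/ω = 158×10³ / 27.44 = 5759 N·m.
J = π(d_o⁴ − d_i⁴)/32 = π(0.206⁴ − 0.110⁴)/32 = 1.624×10^-4 m⁴.
Shear stress varies linearly with radius: τ = T·r/J = 5759 × 0.0799 / 1.624×10^-4 = 2.833×10^6 Pa.

0.411 ksi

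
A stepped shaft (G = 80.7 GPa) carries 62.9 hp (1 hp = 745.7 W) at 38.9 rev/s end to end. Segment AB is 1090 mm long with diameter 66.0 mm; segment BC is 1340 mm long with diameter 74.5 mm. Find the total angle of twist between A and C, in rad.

ω = 2π·38.9 = 244.4 rad/s, so T = P/ω = 62.9×745.7 / 244.4 = 191.9 N·m.
J_AB = π(0.0660)⁴/32 = 1.86×10^-6 m⁴; J_BC = π(0.0745)⁴/32 = 3.02×10^-6 m⁴.
θ = (T/G)·Σ L_i/J_i = (191.9/80.7×10⁹)·(1.09/1.86×10^-6 + 1.34/3.02×10^-6) = 2.445×10^-3 rad.

0.00245 rad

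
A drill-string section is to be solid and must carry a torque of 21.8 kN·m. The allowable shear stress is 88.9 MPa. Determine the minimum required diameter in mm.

108 mm

For a solid shaft τ_max = 16T/(πd³), so d = (16T/(π τ_allow))^(1/3) = (16·21800/(π·8.89×10^7))^(1/3) = 0.1077 m.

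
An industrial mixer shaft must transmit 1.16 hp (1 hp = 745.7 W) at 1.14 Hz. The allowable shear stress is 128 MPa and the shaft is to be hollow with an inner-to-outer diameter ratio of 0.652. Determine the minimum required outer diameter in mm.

18.0 mm

ω = 2π·1.14 = 7.163 rad/s, so T = P/ω = 1.16×745.7 / 7.163 = 120.8 N·m.
For a hollow shaft with d_i/d_o = 0.652: τ_max = 16T/(π d_o³ (1−k⁴)), so d_o = [16T/(π τ_allow (1−k⁴))]^(1/3) = [16·120.8/(π·1.28×10^8·0.8193)]^(1/3) = 0.01803 m.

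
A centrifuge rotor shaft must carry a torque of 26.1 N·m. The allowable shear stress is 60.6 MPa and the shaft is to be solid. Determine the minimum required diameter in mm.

For a solid shaft τ_max = 16T/(πd³), so d = (16T/(π τ_allow))^(1/3) = (16·26.10/(π·6.06×10^7))^(1/3) = 0.01299 m.

13.0 mm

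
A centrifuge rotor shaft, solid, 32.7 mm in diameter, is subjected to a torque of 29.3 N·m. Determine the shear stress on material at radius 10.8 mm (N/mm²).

J = πd⁴/32 = π(0.0327)⁴/32 = 1.123×10^-7 m⁴.
Shear stress varies linearly with radius: τ = T·r/J = 29.30 × 0.0108 / 1.123×10^-7 = 2.819×10^6 Pa.

2.82 N/mm²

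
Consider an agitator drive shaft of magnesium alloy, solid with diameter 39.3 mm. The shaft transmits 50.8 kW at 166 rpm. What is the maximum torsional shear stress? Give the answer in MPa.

245 MPa

ω = 2π·166/60 = 17.38 rad/s, so T = P/ω = 50.8×10³ / 17.38 = 2922 N·m.
J = πd⁴/32 = π(0.0393)⁴/32 = 2.342×10^-7 m⁴.
τ_max = T·r/J = 2922 × 0.0196 / 2.342×10^-7 = 2.452×10^8 Pa.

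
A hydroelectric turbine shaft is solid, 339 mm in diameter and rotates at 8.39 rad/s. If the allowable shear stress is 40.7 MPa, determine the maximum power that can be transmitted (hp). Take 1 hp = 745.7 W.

J = πd⁴/32 = π(0.339)⁴/32 = 1.297×10^-3 m⁴.
T_max = τ_allow·J/r = 4.07×10^7 × 1.297×10^-3 / 0.170 = 311300 N·m.
ω = 8.39 rad/s, so P_max = T_max·ω = 2.612×10^6 W.

3500 hp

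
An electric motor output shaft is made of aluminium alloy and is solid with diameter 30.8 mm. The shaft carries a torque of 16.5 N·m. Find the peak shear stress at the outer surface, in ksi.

0.417 ksi

J = πd⁴/32 = π(0.0308)⁴/32 = 8.835×10^-8 m⁴.
τ_max = T·r/J = 16.50 × 0.0154 / 8.835×10^-8 = 2.876×10^6 Pa.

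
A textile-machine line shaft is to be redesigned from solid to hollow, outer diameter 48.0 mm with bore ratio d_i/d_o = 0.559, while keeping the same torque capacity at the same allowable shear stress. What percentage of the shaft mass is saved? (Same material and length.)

26.4 %

Equal τ_max and T ⇒ the solid shaft needs d_s³ = d_o³(1−k⁴), so d_s = 48.0·(1−0.559⁴)^(1/3) = 46.38 mm.
Area ratio A_h/A_s = d_o²(1−k²)/d_s² = (1−k²)/(1−k⁴)^(2/3) = 0.7363.
Mass saving = 1 − 0.7363 = 26.4 %.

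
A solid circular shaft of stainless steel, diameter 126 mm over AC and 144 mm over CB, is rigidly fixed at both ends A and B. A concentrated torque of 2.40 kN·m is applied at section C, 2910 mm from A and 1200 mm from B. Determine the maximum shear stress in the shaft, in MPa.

3.30 MPa

Compatibility: T_A·a/J_AC = T_B·b/J_CB with T_A + T_B = T₀.
J_AC = 2.47×10^-5 m⁴, J_CB = 4.22×10^-5 m⁴, so T_A = T₀·(J_AC/a)/((J_AC/a)+(J_CB/b)) = 467.2 N·m, T_B = 1933 N·m.
τ in each portion: τ_AC = 1.19×10^6 Pa, τ_CB = 3.30×10^6 Pa; maximum is in CB.
τ_max = T_CB·r/J = 1933·0.0720/4.22×10^-5 = 3.297×10^6 Pa.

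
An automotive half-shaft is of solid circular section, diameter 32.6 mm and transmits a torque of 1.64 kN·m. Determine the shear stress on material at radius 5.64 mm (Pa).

8.34e7 Pa

J = πd⁴/32 = π(0.0326)⁴/32 = 1.109×10^-7 m⁴.
Shear stress varies linearly with radius: τ = T·r/J = 1640 × 0.00564 / 1.109×10^-7 = 8.342×10^7 Pa.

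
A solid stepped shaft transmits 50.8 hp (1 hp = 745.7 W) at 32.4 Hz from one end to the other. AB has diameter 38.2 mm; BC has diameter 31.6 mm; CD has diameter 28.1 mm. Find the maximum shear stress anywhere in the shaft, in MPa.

42.7 MPa

ω = 2π·32.4 = 203.6 rad/s, so T = P/ω = 50.8×745.7 / 203.6 = 186.1 N·m.
Under the same torque, τ_max = 16T/(πd³) is largest where d is smallest — segment CD (d = 28.1 mm).
τ_max = 16·186.1/(π·(0.0281)³) = 4.271×10^7 Pa.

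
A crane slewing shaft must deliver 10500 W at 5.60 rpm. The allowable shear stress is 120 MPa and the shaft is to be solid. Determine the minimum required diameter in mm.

91.3 mm

ω = 2π·5.60/60 = 0.5864 rad/s, so T = P/ω = 10500 / 0.5864 = 17900 N·m.
For a solid shaft τ_max = 16T/(πd³), so d = (16T/(π τ_allow))^(1/3) = (16·17900/(π·1.20×10^8))^(1/3) = 0.09125 m.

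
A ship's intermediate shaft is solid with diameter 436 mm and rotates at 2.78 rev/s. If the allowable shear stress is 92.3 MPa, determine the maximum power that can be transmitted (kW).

26200 kW

J = πd⁴/32 = π(0.436)⁴/32 = 3.548×10^-3 m⁴.
T_max = τ_allow·J/r = 9.23×10^7 × 3.548×10^-3 / 0.218 = 1.502e6 N·m.
ω = 2π·2.78 = 17.47 rad/s, so P_max = T_max·ω = 2.624×10^7 W.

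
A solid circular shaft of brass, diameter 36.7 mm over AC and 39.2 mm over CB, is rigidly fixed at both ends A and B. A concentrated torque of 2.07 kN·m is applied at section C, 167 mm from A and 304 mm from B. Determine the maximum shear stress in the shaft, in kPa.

Compatibility: T_A·a/J_AC = T_B·b/J_CB with T_A + T_B = T₀.
J_AC = 1.78×10^-7 m⁴, J_CB = 2.32×10^-7 m⁴, so T_A = T₀·(J_AC/a)/((J_AC/a)+(J_CB/b)) = 1207 N·m, T_B = 863.0 N·m.
τ in each portion: τ_AC = 1.24×10^8 Pa, τ_CB = 7.30×10^7 Pa; maximum is in AC.
τ_max = T_AC·r/J = 1207·0.0184/1.78×10^-7 = 1.244×10^8 Pa.

124000 kPa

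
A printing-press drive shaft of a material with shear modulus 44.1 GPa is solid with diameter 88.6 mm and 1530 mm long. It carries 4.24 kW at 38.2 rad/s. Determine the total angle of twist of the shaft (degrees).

0.0365°

ω = 38.2 rad/s, so T = P/ω = 4.24×10³ / 38.20 = 111.0 N·m.
J = πd⁴/32 = π(0.0886)⁴/32 = 6.050×10^-6 m⁴.
θ = T·L/(G·J) = 111.0 × 1.53 / (44.1×10⁹ × 6.050×10^-6) = 6.365×10^-4 rad.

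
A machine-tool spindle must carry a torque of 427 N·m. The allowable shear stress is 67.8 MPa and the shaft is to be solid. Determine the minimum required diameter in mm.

31.8 mm

For a solid shaft τ_max = 16T/(πd³), so d = (16T/(π τ_allow))^(1/3) = (16·427.0/(π·6.78×10^7))^(1/3) = 0.03177 m.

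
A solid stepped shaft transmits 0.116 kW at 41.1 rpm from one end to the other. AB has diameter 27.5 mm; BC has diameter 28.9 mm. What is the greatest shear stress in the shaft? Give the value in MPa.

ω = 2π·41.1/60 = 4.304 rad/s, so T = P/ω = 0.116×10³ / 4.304 = 26.95 N·m.
Under the same torque, τ_max = 16T/(πd³) is largest where d is smallest — segment AB (d = 27.5 mm).
τ_max = 16·26.95/(π·(0.0275)³) = 6.600×10^6 Pa.

6.60 MPa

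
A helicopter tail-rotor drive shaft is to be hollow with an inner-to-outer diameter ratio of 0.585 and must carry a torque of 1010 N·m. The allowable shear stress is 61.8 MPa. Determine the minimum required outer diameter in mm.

For a hollow shaft with d_i/d_o = 0.585: τ_max = 16T/(π d_o³ (1−k⁴)), so d_o = [16T/(π τ_allow (1−k⁴))]^(1/3) = [16·1010/(π·6.18×10^7·0.8829)]^(1/3) = 0.04551 m.

45.5 mm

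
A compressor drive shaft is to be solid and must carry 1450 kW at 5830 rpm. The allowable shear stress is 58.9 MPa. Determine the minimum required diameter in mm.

59.0 mm

ω = 2π·5830/60 = 610.5 rad/s, so T = P/ω = 1450×10³ / 610.5 = 2375 N·m.
For a solid shaft τ_max = 16T/(πd³), so d = (16T/(π τ_allow))^(1/3) = (16·2375/(π·5.89×10^7))^(1/3) = 0.05900 m.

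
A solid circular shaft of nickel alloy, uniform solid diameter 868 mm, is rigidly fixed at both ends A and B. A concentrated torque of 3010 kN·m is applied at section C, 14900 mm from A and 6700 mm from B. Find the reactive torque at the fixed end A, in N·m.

934000 N·m

With uniform GJ and both ends fixed, compatibility θ_AC = θ_CB gives T_A·a = T_B·b, together with T_A + T_B = T₀.
T_A = T₀·b/(a+b) = 3.010e6·6700/21600 = 933700 N·m; T_B = 2.076e6 N·m.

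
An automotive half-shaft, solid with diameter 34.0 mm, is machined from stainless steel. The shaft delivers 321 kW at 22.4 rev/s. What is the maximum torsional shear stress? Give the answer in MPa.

296 MPa

ω = 2π·22.4 = 140.7 rad/s, so T = P/ω = 321×10³ / 140.7 = 2281 N·m.
J = πd⁴/32 = π(0.0340)⁴/32 = 1.312×10^-7 m⁴.
τ_max = T·r/J = 2281 × 0.0170 / 1.312×10^-7 = 2.955×10^8 Pa.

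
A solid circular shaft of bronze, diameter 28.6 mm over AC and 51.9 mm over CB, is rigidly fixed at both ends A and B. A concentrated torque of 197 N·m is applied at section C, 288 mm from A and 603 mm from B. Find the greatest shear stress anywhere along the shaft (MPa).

6.94 MPa

Compatibility: T_A·a/J_AC = T_B·b/J_CB with T_A + T_B = T₀.
J_AC = 6.57×10^-8 m⁴, J_CB = 7.12×10^-7 m⁴, so T_A = T₀·(J_AC/a)/((J_AC/a)+(J_CB/b)) = 31.88 N·m, T_B = 165.1 N·m.
τ in each portion: τ_AC = 6.94×10^6 Pa, τ_CB = 6.02×10^6 Pa; maximum is in AC.
τ_max = T_AC·r/J = 31.88·0.0143/6.57×10^-8 = 6.941×10^6 Pa.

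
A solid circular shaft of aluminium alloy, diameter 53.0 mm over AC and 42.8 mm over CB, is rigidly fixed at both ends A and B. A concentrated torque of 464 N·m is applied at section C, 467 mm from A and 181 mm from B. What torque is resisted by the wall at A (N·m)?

221 N·m

Compatibility: T_A·a/J_AC = T_B·b/J_CB with T_A + T_B = T₀.
J_AC = 7.75×10^-7 m⁴, J_CB = 3.29×10^-7 m⁴, so T_A = T₀·(J_AC/a)/((J_AC/a)+(J_CB/b)) = 221.2 N·m, T_B = 242.8 N·m.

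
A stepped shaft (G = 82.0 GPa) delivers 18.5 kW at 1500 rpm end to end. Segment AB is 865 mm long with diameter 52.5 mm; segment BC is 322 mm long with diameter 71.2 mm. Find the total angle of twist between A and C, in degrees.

0.106°

ω = 2π·1500/60 = 157.1 rad/s, so T = P/ω = 18.5×10³ / 157.1 = 117.8 N·m.
J_AB = π(0.0525)⁴/32 = 7.46×10^-7 m⁴; J_BC = π(0.0712)⁴/32 = 2.52×10^-6 m⁴.
θ = (T/G)·Σ L_i/J_i = (117.8/82.0×10⁹)·(0.865/7.46×10^-7 + 0.322/2.52×10^-6) = 1.849×10^-3 rad.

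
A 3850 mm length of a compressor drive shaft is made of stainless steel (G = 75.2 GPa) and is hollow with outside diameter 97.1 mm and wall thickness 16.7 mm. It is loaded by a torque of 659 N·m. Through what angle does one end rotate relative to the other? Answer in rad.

J = π(d_o⁴ − d_i⁴)/32 = π(0.0971⁴ − 0.0637⁴)/32 = 7.111×10^-6 m⁴.
θ = T·L/(G·J) = 659.0 × 3.85 / (75.2×10⁹ × 7.111×10^-6) = 4.745×10^-3 rad.

0.00474 rad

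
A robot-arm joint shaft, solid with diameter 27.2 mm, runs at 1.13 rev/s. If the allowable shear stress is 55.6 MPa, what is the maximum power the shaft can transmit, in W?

J = πd⁴/32 = π(0.0272)⁴/32 = 5.374×10^-8 m⁴.
T_max = τ_allow·J/r = 5.56×10^7 × 5.374×10^-8 / 0.0136 = 219.7 N·m.
ω = 2π·1.13 = 7.100 rad/s, so P_max = T_max·ω = 1560 W.

1560 W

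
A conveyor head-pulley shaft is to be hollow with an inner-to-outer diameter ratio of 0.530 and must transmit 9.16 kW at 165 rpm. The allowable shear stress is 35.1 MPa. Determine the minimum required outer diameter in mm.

43.7 mm

ω = 2π·165/60 = 17.28 rad/s, so T = P/ω = 9.16×10³ / 17.28 = 530.1 N·m.
For a hollow shaft with d_i/d_o = 0.530: τ_max = 16T/(π d_o³ (1−k⁴)), so d_o = [16T/(π τ_allow (1−k⁴))]^(1/3) = [16·530.1/(π·3.51×10^7·0.9211)]^(1/3) = 0.04371 m.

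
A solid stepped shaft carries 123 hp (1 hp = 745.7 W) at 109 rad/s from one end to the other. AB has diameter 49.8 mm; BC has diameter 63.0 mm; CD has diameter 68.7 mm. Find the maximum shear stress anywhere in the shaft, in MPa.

ω = 109 rad/s, so T = P/ω = 123×745.7 / 109.0 = 841.5 N·m.
Under the same torque, τ_max = 16T/(πd³) is largest where d is smallest — segment AB (d = 49.8 mm).
τ_max = 16·841.5/(π·(0.0498)³) = 3.470×10^7 Pa.

34.7 MPa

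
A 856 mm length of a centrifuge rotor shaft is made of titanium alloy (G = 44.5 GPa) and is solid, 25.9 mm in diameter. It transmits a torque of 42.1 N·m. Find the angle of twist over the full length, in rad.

0.0183 rad

J = πd⁴/32 = π(0.0259)⁴/32 = 4.418×10^-8 m⁴.
θ = T·L/(G·J) = 42.10 × 0.856 / (44.5×10⁹ × 4.418×10^-8) = 0.01833 rad.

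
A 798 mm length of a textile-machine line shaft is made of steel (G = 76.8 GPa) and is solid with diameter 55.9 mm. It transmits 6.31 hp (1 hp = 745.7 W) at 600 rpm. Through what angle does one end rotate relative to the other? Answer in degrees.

0.0465°

ω = 2π·600/60 = 62.83 rad/s, so T = P/ω = 6.31×745.7 / 62.83 = 74.89 N·m.
J = πd⁴/32 = π(0.0559)⁴/32 = 9.586×10^-7 m⁴.
θ = T·L/(G·J) = 74.89 × 0.798 / (76.8×10⁹ × 9.586×10^-7) = 8.117×10^-4 rad.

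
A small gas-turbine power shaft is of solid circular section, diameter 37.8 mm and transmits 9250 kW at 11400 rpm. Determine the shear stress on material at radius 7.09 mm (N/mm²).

274 N/mm²

ω = 2π·11400/60 = 1194 rad/s, so T = P/ω = 9250×10³ / 1194 = 7748 N·m.
J = πd⁴/32 = π(0.0378)⁴/32 = 2.004×10^-7 m⁴.
Shear stress varies linearly with radius: τ = T·r/J = 7748 × 0.00709 / 2.004×10^-7 = 2.741×10^8 Pa.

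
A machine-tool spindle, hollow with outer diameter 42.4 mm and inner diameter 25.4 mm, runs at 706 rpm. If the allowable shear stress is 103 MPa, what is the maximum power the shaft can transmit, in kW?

J = π(d_o⁴ − d_i⁴)/32 = π(0.0424⁴ − 0.0254⁴)/32 = 2.764×10^-7 m⁴.
T_max = τ_allow·J/r = 1.03×10^8 × 2.764×10^-7 / 0.0212 = 1343 N·m.
ω = 2π·706/60 = 73.93 rad/s, so P_max = T_max·ω = 9.929×10^4 W.

99.3 kW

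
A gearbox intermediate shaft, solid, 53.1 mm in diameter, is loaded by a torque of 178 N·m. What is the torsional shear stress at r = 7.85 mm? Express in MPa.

J = πd⁴/32 = π(0.0531)⁴/32 = 7.805×10^-7 m⁴.
Shear stress varies linearly with radius: τ = T·r/J = 178.0 × 0.00785 / 7.805×10^-7 = 1.790×10^6 Pa.

1.79 MPa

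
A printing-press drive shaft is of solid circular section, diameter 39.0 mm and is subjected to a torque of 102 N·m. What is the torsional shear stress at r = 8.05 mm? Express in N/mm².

3.62 N/mm²

J = πd⁴/32 = π(0.0390)⁴/32 = 2.271×10^-7 m⁴.
Shear stress varies linearly with radius: τ = T·r/J = 102.0 × 0.00805 / 2.271×10^-7 = 3.615×10^6 Pa.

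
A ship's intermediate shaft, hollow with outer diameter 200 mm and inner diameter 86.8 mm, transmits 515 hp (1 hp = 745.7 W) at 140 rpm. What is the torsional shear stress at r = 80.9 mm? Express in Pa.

ω = 2π·140/60 = 14.66 rad/s, so T = P/ω = 515×745.7 / 14.66 = 26190 N·m.
J = π(d_o⁴ − d_i⁴)/32 = π(0.200⁴ − 0.0868⁴)/32 = 1.515×10^-4 m⁴.
Shear stress varies linearly with radius: τ = T·r/J = 26190 × 0.0809 / 1.515×10^-4 = 1.399×10^7 Pa.

1.40e7 Pa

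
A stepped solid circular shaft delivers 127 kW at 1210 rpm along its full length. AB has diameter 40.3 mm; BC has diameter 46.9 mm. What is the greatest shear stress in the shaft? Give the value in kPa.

78000 kPa

ω = 2π·1210/60 = 126.7 rad/s, so T = P/ω = 127×10³ / 126.7 = 1002 N·m.
Under the same torque, τ_max = 16T/(πd³) is largest where d is smallest — segment AB (d = 40.3 mm).
τ_max = 16·1002/(π·(0.0403)³) = 7.799×10^7 Pa.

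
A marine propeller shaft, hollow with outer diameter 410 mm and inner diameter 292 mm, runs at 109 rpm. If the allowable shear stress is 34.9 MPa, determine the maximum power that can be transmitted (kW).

J = π(d_o⁴ − d_i⁴)/32 = π(0.410⁴ − 0.292⁴)/32 = 2.060×10^-3 m⁴.
T_max = τ_allow·J/r = 3.49×10^7 × 2.060×10^-3 / 0.205 = 350800 N·m.
ω = 2π·109/60 = 11.41 rad/s, so P_max = T_max·ω = 4.004×10^6 W.

4000 kW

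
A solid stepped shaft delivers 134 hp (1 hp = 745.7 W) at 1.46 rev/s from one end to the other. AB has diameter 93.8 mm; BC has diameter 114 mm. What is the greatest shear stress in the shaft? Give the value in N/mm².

67.2 N/mm²

ω = 2π·1.46 = 9.173 rad/s, so T = P/ω = 134×745.7 / 9.173 = 10890 N·m.
Under the same torque, τ_max = 16T/(πd³) is largest where d is smallest — segment AB (d = 93.8 mm).
τ_max = 16·10890/(π·(0.0938)³) = 6.722×10^7 Pa.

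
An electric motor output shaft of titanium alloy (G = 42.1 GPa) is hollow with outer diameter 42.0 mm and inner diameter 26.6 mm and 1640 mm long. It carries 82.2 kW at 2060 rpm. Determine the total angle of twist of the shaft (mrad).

ω = 2π·2060/60 = 215.7 rad/s, so T = P/ω = 82.2×10³ / 215.7 = 381.0 N·m.
J = π(d_o⁴ − d_i⁴)/32 = π(0.0420⁴ − 0.0266⁴)/32 = 2.563×10^-7 m⁴.
θ = T·L/(G·J) = 381.0 × 1.64 / (42.1×10⁹ × 2.563×10^-7) = 0.05791 rad.

57.9 mrad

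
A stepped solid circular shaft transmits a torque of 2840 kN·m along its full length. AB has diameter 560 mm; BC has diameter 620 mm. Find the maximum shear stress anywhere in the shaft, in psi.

Under the same torque, τ_max = 16T/(πd³) is largest where d is smallest — segment AB (d = 560 mm).
τ_max = 16·2.840e6/(π·(0.560)³) = 8.236×10^7 Pa.

11900 psi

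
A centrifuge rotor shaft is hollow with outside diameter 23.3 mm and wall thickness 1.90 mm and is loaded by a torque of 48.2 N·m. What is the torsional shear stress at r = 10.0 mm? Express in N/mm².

32.7 N/mm²

J = π(d_o⁴ − d_i⁴)/32 = π(0.0233⁴ − 0.0195⁴)/32 = 1.474×10^-8 m⁴.
Shear stress varies linearly with radius: τ = T·r/J = 48.20 × 0.0100 / 1.474×10^-8 = 3.270×10^7 Pa.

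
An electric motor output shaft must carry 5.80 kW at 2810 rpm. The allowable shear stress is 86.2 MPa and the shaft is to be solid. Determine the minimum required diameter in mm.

10.5 mm

ω = 2π·2810/60 = 294.3 rad/s, so T = P/ω = 5.80×10³ / 294.3 = 19.71 N·m.
For a solid shaft τ_max = 16T/(πd³), so d = (16T/(π τ_allow))^(1/3) = (16·19.71/(π·8.62×10^7))^(1/3) = 0.01052 m.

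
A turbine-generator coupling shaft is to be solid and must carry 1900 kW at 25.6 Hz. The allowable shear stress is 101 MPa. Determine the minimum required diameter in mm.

84.1 mm

ω = 2π·25.6 = 160.8 rad/s, so T = P/ω = 1900×10³ / 160.8 = 11810 N·m.
For a solid shaft τ_max = 16T/(πd³), so d = (16T/(π τ_allow))^(1/3) = (16·11810/(π·1.01×10^8))^(1/3) = 0.08414 m.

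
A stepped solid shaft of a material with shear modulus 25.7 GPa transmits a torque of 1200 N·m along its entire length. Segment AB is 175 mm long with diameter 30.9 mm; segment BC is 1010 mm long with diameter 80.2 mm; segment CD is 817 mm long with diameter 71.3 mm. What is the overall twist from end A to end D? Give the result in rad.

0.118 rad

J_AB = π(0.0309)⁴/32 = 8.95×10^-8 m⁴; J_BC = π(0.0802)⁴/32 = 4.06×10^-6 m⁴; J_CD = π(0.0713)⁴/32 = 2.54×10^-6 m⁴.
θ = (T/G)·Σ L_i/J_i = (1200/25.7×10⁹)·(0.175/8.95×10^-8 + 1.01/4.06×10^-6 + 0.817/2.54×10^-6) = 0.1179 rad.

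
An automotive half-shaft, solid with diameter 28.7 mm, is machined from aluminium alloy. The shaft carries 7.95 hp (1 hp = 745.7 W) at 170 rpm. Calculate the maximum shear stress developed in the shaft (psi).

10400 psi

ω = 2π·170/60 = 17.80 rad/s, so T = P/ω = 7.95×745.7 / 17.80 = 333.0 N·m.
J = πd⁴/32 = π(0.0287)⁴/32 = 6.661×10^-8 m⁴.
τ_max = T·r/J = 333.0 × 0.0143 / 6.661×10^-8 = 7.174×10^7 Pa.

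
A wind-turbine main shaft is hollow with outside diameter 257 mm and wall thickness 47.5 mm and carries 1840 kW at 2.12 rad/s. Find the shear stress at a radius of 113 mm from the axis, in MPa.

ω = 2.12 rad/s, so T = P/ω = 1840×10³ / 2.120 = 867900 N·m.
J = π(d_o⁴ − d_i⁴)/32 = π(0.257⁴ − 0.162⁴)/32 = 3.607×10^-4 m⁴.
Shear stress varies linearly with radius: τ = T·r/J = 867900 × 0.113 / 3.607×10^-4 = 2.719×10^8 Pa.

272 MPa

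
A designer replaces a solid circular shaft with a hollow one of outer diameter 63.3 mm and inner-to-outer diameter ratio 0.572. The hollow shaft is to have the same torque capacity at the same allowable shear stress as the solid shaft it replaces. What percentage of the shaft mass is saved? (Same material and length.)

Equal τ_max and T ⇒ the solid shaft needs d_s³ = d_o³(1−k⁴), so d_s = 63.3·(1−0.572⁴)^(1/3) = 60.96 mm.
Area ratio A_h/A_s = d_o²(1−k²)/d_s² = (1−k²)/(1−k⁴)^(2/3) = 0.7256.
Mass saving = 1 − 0.7256 = 27.4 %.

27.4 %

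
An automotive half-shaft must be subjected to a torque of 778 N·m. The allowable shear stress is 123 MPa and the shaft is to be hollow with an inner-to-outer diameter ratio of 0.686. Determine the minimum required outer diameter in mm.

34.6 mm

For a hollow shaft with d_i/d_o = 0.686: τ_max = 16T/(π d_o³ (1−k⁴)), so d_o = [16T/(π τ_allow (1−k⁴))]^(1/3) = [16·778.0/(π·1.23×10^8·0.7785)]^(1/3) = 0.03459 m.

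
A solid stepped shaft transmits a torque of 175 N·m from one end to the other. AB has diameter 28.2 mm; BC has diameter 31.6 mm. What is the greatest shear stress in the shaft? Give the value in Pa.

3.97e7 Pa

Under the same torque, τ_max = 16T/(πd³) is largest where d is smallest — segment AB (d = 28.2 mm).
τ_max = 16·175.0/(π·(0.0282)³) = 3.974×10^7 Pa.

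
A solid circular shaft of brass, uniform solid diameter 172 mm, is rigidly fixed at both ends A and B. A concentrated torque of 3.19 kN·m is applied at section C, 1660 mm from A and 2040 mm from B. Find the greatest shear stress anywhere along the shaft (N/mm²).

1.76 N/mm²

With uniform GJ and both ends fixed, compatibility θ_AC = θ_CB gives T_A·a = T_B·b, together with T_A + T_B = T₀.
T_A = T₀·b/(a+b) = 3190·2040/3700 = 1759 N·m; T_B = 1431 N·m.
τ in each portion: τ_AC = 1.76×10^6 Pa, τ_CB = 1.43×10^6 Pa; maximum is in AC.
τ_max = T_AC·r/J = 1759·0.0860/8.59×10^-5 = 1.760×10^6 Pa.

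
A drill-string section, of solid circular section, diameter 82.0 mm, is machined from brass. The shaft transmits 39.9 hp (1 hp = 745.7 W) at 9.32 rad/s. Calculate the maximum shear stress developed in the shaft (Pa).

2.95e7 Pa

ω = 9.32 rad/s, so T = P/ω = 39.9×745.7 / 9.320 = 3192 N·m.
J = πd⁴/32 = π(0.0820)⁴/32 = 4.439×10^-6 m⁴.
τ_max = T·r/J = 3192 × 0.0410 / 4.439×10^-6 = 2.949×10^7 Pa.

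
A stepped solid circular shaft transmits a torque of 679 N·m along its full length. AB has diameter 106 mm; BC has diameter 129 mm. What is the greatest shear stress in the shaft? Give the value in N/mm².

2.90 N/mm²

Under the same torque, τ_max = 16T/(πd³) is largest where d is smallest — segment AB (d = 106 mm).
τ_max = 16·679.0/(π·(0.106)³) = 2.904×10^6 Pa.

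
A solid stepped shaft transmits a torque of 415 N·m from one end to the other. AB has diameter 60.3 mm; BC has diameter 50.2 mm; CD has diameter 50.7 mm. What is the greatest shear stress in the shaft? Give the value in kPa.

16700 kPa

Under the same torque, τ_max = 16T/(πd³) is largest where d is smallest — segment BC (d = 50.2 mm).
τ_max = 16·415.0/(π·(0.0502)³) = 1.671×10^7 Pa.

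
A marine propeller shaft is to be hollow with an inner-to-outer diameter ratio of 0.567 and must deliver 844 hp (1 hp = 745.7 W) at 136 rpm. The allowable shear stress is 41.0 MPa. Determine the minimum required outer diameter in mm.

ω = 2π·136/60 = 14.24 rad/s, so T = P/ω = 844×745.7 / 14.24 = 44190 N·m.
For a hollow shaft with d_i/d_o = 0.567: τ_max = 16T/(π d_o³ (1−k⁴)), so d_o = [16T/(π τ_allow (1−k⁴))]^(1/3) = [16·44190/(π·4.10×10^7·0.8966)]^(1/3) = 0.1829 m.

183 mm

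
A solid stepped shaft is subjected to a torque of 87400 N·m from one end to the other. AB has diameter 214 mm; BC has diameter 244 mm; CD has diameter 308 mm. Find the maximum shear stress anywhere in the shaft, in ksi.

Under the same torque, τ_max = 16T/(πd³) is largest where d is smallest — segment AB (d = 214 mm).
τ_max = 16·87400/(π·(0.214)³) = 4.542×10^7 Pa.

6.59 ksi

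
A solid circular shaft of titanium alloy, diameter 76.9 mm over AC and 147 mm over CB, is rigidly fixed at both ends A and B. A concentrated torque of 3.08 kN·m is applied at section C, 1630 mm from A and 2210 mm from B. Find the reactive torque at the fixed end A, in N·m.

284 N·m

Compatibility: T_A·a/J_AC = T_B·b/J_CB with T_A + T_B = T₀.
J_AC = 3.43×10^-6 m⁴, J_CB = 4.58×10^-5 m⁴, so T_A = T₀·(J_AC/a)/((J_AC/a)+(J_CB/b)) = 283.9 N·m, T_B = 2796 N·m.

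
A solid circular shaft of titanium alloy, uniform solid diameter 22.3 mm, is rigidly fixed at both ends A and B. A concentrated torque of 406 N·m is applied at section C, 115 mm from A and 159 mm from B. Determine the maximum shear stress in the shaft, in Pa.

With uniform GJ and both ends fixed, compatibility θ_AC = θ_CB gives T_A·a = T_B·b, together with T_A + T_B = T₀.
T_A = T₀·b/(a+b) = 406.0·159/274.0 = 235.6 N·m; T_B = 170.4 N·m.
τ in each portion: τ_AC = 1.08×10^8 Pa, τ_CB = 7.83×10^7 Pa; maximum is in AC.
τ_max = T_AC·r/J = 235.6·0.0112/2.43×10^-8 = 1.082×10^8 Pa.

1.08e8 Pa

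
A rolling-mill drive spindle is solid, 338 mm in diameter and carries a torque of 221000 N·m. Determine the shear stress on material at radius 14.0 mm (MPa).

J = πd⁴/32 = π(0.338)⁴/32 = 1.281×10^-3 m⁴.
Shear stress varies linearly with radius: τ = T·r/J = 221000 × 0.0140 / 1.281×10^-3 = 2.415×10^6 Pa.

2.41 MPa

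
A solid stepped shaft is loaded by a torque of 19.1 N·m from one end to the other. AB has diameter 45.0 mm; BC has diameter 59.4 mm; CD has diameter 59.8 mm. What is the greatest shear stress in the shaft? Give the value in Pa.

Under the same torque, τ_max = 16T/(πd³) is largest where d is smallest — segment AB (d = 45.0 mm).
τ_max = 16·19.10/(π·(0.0450)³) = 1.067×10^6 Pa.

1.07e6 Pa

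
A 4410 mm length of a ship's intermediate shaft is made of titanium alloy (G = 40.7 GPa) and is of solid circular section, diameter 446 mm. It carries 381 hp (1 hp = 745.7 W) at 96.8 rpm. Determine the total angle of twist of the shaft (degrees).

ω = 2π·96.8/60 = 10.14 rad/s, so T = P/ω = 381×745.7 / 10.14 = 28030 N·m.
J = πd⁴/32 = π(0.446)⁴/32 = 3.885×10^-3 m⁴.
θ = T·L/(G·J) = 28030 × 4.41 / (40.7×10⁹ × 3.885×10^-3) = 7.818×10^-4 rad.

0.0448°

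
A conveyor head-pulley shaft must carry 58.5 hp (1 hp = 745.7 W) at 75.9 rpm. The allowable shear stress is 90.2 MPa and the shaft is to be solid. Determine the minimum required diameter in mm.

ω = 2π·75.9/60 = 7.948 rad/s, so T = P/ω = 58.5×745.7 / 7.948 = 5488 N·m.
For a solid shaft τ_max = 16T/(πd³), so d = (16T/(π τ_allow))^(1/3) = (16·5488/(π·9.02×10^7))^(1/3) = 0.06767 m.

67.7 mm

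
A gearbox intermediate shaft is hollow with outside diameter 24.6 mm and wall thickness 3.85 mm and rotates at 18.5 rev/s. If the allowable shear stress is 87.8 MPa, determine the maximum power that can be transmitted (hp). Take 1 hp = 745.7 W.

31.1 hp

J = π(d_o⁴ − d_i⁴)/32 = π(0.0246⁴ − 0.0169⁴)/32 = 2.795×10^-8 m⁴.
T_max = τ_allow·J/r = 8.78×10^7 × 2.795×10^-8 / 0.0123 = 199.5 N·m.
ω = 2π·18.5 = 116.2 rad/s, so P_max = T_max·ω = 2.319×10^4 W.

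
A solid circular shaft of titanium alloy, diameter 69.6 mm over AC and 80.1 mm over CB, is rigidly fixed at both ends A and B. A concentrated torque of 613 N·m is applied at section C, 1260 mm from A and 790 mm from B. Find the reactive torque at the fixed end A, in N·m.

161 N·m

Compatibility: T_A·a/J_AC = T_B·b/J_CB with T_A + T_B = T₀.
J_AC = 2.30×10^-6 m⁴, J_CB = 4.04×10^-6 m⁴, so T_A = T₀·(J_AC/a)/((J_AC/a)+(J_CB/b)) = 161.4 N·m, T_B = 451.6 N·m.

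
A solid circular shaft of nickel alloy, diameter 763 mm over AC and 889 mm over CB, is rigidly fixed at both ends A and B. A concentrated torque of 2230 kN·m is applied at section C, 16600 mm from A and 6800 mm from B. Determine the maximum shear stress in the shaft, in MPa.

Compatibility: T_A·a/J_AC = T_B·b/J_CB with T_A + T_B = T₀.
J_AC = 0.0333 m⁴, J_CB = 0.0613 m⁴, so T_A = T₀·(J_AC/a)/((J_AC/a)+(J_CB/b)) = 405500 N·m, T_B = 1.824e6 N·m.
τ in each portion: τ_AC = 4.65×10^6 Pa, τ_CB = 1.32×10^7 Pa; maximum is in CB.
τ_max = T_CB·r/J = 1.824e6·0.445/0.0613 = 1.323×10^7 Pa.

13.2 MPa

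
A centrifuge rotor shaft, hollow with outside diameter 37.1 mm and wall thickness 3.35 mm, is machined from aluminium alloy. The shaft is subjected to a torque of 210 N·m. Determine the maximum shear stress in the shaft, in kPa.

38100 kPa

J = π(d_o⁴ − d_i⁴)/32 = π(0.0371⁴ − 0.0304⁴)/32 = 1.021×10^-7 m⁴.
τ_max = T·r/J = 210.0 × 0.0186 / 1.021×10^-7 = 3.814×10^7 Pa.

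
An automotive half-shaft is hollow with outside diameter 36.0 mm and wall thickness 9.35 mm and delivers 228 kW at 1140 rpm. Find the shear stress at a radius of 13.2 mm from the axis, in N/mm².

ω = 2π·1140/60 = 119.4 rad/s, so T = P/ω = 228×10³ / 119.4 = 1910 N·m.
J = π(d_o⁴ − d_i⁴)/32 = π(0.0360⁴ − 0.0173⁴)/32 = 1.561×10^-7 m⁴.
Shear stress varies linearly with radius: τ = T·r/J = 1910 × 0.0132 / 1.561×10^-7 = 1.615×10^8 Pa.

161 N/mm²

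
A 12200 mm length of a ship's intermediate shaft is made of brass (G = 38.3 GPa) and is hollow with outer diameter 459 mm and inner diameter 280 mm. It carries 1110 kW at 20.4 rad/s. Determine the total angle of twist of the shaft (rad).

0.00462 rad

ω = 20.4 rad/s, so T = P/ω = 1110×10³ / 20.40 = 54410 N·m.
J = π(d_o⁴ − d_i⁴)/32 = π(0.459⁴ − 0.280⁴)/32 = 3.754×10^-3 m⁴.
θ = T·L/(G·J) = 54410 × 12.2 / (38.3×10⁹ × 3.754×10^-3) = 4.617×10^-3 rad.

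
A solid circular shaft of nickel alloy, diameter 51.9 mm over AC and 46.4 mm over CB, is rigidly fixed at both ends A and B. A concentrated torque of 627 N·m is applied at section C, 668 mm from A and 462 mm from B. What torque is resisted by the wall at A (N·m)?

326 N·m

Compatibility: T_A·a/J_AC = T_B·b/J_CB with T_A + T_B = T₀.
J_AC = 7.12×10^-7 m⁴, J_CB = 4.55×10^-7 m⁴, so T_A = T₀·(J_AC/a)/((J_AC/a)+(J_CB/b)) = 325.9 N·m, T_B = 301.1 N·m.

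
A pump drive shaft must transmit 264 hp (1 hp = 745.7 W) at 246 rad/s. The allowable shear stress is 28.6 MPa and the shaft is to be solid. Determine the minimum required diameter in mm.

52.2 mm

ω = 246 rad/s, so T = P/ω = 264×745.7 / 246.0 = 800.3 N·m.
For a solid shaft τ_max = 16T/(πd³), so d = (16T/(π τ_allow))^(1/3) = (16·800.3/(π·2.86×10^7))^(1/3) = 0.05223 m.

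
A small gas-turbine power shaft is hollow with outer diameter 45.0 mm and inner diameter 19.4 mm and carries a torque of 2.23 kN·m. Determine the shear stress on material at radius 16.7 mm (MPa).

95.8 MPa

J = π(d_o⁴ − d_i⁴)/32 = π(0.0450⁴ − 0.0194⁴)/32 = 3.887×10^-7 m⁴.
Shear stress varies linearly with radius: τ = T·r/J = 2230 × 0.0167 / 3.887×10^-7 = 9.582×10^7 Pa.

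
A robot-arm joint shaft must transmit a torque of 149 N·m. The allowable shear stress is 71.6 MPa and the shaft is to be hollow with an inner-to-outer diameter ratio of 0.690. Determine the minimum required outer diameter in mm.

23.9 mm

For a hollow shaft with d_i/d_o = 0.690: τ_max = 16T/(π d_o³ (1−k⁴)), so d_o = [16T/(π τ_allow (1−k⁴))]^(1/3) = [16·149.0/(π·7.16×10^7·0.7733)]^(1/3) = 0.02393 m.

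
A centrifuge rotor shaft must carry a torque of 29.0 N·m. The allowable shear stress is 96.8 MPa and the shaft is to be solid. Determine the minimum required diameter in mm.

11.5 mm

For a solid shaft τ_max = 16T/(πd³), so d = (16T/(π τ_allow))^(1/3) = (16·29.00/(π·9.68×10^7))^(1/3) = 0.01151 m.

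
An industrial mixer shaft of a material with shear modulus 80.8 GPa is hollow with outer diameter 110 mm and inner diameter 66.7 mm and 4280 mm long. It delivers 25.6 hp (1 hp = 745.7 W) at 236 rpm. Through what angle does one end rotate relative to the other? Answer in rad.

0.00329 rad

ω = 2π·236/60 = 24.71 rad/s, so T = P/ω = 25.6×745.7 / 24.71 = 772.4 N·m.
J = π(d_o⁴ − d_i⁴)/32 = π(0.110⁴ − 0.0667⁴)/32 = 1.243×10^-5 m⁴.
θ = T·L/(G·J) = 772.4 × 4.28 / (80.8×10⁹ × 1.243×10^-5) = 3.292×10^-3 rad.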